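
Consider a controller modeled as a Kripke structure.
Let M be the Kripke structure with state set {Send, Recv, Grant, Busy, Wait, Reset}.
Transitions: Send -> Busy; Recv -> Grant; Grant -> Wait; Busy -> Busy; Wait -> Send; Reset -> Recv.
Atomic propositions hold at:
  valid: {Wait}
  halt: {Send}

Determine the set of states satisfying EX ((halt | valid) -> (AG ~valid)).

Sat(halt | valid) = {Send, Wait}
Sat(~valid) = {Send, Recv, Grant, Busy, Reset}
AG ~valid: greatest fixpoint, start Z0 = {Send, Recv, Grant, Busy, Reset}, keep only states in Sat with every successor in Z. Z1 = {Send, Recv, Busy, Reset}; Z2 = {Send, Busy, Reset}; Z3 = {Send, Busy}; fixed.
Sat(AG ~valid) = {Send, Busy}
Sat((halt | valid) -> (AG ~valid)) = {Send, Recv, Grant, Busy, Reset}
Sat(EX ((halt | valid) -> (AG ~valid))) = {s : some successor in {Send, Recv, Grant, Busy, Reset}} = {Send, Recv, Busy, Wait, Reset}

{Send, Recv, Busy, Wait, Reset}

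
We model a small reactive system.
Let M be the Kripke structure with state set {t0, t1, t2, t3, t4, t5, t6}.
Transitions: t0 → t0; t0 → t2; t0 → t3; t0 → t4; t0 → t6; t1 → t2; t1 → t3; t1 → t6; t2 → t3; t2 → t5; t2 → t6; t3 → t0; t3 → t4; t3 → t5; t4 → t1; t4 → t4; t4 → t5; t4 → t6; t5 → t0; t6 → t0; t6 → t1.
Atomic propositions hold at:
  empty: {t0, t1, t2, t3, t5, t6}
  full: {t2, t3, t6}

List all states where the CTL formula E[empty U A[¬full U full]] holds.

Sat(¬full) = {t0, t1, t4, t5}
A[¬full U full]: least fixpoint, start Z0 = Sat(full) = {t2, t3, t6}, add states in Sat(¬full) with every successor in Z. Z1 = {t1, t2, t3, t6}; fixed.
Sat(A[¬full U full]) = {t1, t2, t3, t6}
E[empty U A[¬full U full]]: least fixpoint, start Z0 = Sat(A[¬full U full]) = {t1, t2, t3, t6}, add states in Sat(empty) with some successor in Z. Z1 = {t0, t1, t2, t3, t6}; Z2 = {t0, t1, t2, t3, t5, t6}; fixed.
Sat(E[empty U A[¬full U full]]) = {t0, t1, t2, t3, t5, t6}

{t0, t1, t2, t3, t5, t6}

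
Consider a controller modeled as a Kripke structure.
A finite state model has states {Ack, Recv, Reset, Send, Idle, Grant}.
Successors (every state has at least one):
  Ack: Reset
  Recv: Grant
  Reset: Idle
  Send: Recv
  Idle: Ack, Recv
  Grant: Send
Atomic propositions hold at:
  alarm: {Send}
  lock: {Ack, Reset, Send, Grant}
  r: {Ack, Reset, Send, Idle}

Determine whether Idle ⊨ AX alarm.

Sat(AX alarm) = {s : every successor in {Send}} = {Grant}
Idle ∉ Sat(AX alarm) = {Grant}, so the formula does not hold at Idle.

No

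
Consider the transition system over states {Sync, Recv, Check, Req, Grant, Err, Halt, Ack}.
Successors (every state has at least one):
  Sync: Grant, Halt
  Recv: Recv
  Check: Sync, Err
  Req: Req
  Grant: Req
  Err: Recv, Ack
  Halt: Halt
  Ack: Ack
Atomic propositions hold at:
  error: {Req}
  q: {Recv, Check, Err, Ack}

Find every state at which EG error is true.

{Req}

EG error: greatest fixpoint, start Z0 = {Req}, keep only states in Sat with some successor in Z. Already a fixed point.
Sat(EG error) = {Req}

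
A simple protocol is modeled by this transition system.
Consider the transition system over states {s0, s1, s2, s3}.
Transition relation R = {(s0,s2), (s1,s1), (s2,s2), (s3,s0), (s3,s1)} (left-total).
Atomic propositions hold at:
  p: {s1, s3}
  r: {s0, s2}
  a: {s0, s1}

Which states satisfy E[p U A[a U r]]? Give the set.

{s0, s2, s3}

A[a U r]: least fixpoint, start Z0 = Sat(r) = {s0, s2}, add states in Sat(a) with every successor in Z. Already a fixed point.
Sat(A[a U r]) = {s0, s2}
E[p U A[a U r]]: least fixpoint, start Z0 = Sat(A[a U r]) = {s0, s2}, add states in Sat(p) with some successor in Z. Z1 = {s0, s2, s3}; fixed.
Sat(E[p U A[a U r]]) = {s0, s2, s3}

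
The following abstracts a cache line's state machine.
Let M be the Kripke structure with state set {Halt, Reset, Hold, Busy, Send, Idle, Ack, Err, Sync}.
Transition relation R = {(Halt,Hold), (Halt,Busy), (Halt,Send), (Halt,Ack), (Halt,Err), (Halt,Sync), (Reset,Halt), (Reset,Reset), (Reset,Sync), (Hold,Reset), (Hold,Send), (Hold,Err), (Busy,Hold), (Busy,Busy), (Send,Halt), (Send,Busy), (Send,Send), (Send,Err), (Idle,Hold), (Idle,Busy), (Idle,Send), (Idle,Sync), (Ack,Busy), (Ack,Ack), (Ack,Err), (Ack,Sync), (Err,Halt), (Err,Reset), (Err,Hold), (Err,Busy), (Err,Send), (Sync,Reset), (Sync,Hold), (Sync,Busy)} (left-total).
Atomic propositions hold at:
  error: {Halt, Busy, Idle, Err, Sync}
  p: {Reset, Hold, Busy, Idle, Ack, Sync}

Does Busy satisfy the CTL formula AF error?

AF error: least fixpoint, start Z0 = {Halt, Busy, Idle, Err, Sync}, add states with every successor in Z. Already a fixed point.
Sat(AF error) = {Halt, Busy, Idle, Err, Sync}
Busy ∈ Sat(AF error) = {Halt, Busy, Idle, Err, Sync}, so the formula holds at Busy.

Yes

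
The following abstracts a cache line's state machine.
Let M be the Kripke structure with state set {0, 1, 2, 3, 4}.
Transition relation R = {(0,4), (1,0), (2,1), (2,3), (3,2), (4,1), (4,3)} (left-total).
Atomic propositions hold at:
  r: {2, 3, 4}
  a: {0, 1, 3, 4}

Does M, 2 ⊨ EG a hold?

No

EG a: greatest fixpoint, start Z0 = {0, 1, 3, 4}, keep only states in Sat with some successor in Z. Z1 = {0, 1, 4}; fixed.
Sat(EG a) = {0, 1, 4}
2 ∉ Sat(EG a) = {0, 1, 4}, so the formula does not hold at 2.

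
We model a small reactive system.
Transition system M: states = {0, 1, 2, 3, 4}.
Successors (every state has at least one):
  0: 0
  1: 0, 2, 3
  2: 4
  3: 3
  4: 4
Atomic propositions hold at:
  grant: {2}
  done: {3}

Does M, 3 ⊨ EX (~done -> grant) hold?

Sat(~done) = {0, 1, 2, 4}
Sat(~done -> grant) = {2, 3}
Sat(EX (~done -> grant)) = {s : some successor in {2, 3}} = {1, 3}
3 ∈ Sat(EX (~done -> grant)) = {1, 3}, so the formula holds at 3.

Yes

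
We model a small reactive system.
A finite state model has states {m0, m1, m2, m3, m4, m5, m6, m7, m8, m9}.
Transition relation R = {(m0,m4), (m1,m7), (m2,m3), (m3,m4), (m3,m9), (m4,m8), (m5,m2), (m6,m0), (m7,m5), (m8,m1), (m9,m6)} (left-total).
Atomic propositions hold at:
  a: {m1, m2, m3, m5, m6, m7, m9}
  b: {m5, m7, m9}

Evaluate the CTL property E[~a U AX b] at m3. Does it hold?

No

Sat(~a) = {m0, m4, m8}
Sat(AX b) = {s : every successor in {m5, m7, m9}} = {m1, m7}
E[~a U AX b]: least fixpoint, start Z0 = Sat(AX b) = {m1, m7}, add states in Sat(~a) with some successor in Z. Z1 = {m1, m7, m8}; Z2 = {m1, m4, m7, m8}; Z3 = {m0, m1, m4, m7, m8}; fixed.
Sat(E[~a U AX b]) = {m0, m1, m4, m7, m8}
m3 ∉ Sat(E[~a U AX b]) = {m0, m1, m4, m7, m8}, so the formula does not hold at m3.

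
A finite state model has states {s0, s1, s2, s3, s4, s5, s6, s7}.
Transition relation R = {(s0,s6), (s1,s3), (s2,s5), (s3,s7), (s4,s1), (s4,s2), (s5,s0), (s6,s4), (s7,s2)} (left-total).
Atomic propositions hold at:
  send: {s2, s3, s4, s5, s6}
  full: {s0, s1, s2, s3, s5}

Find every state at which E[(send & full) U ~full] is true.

{s3, s4, s6, s7}

Sat(send & full) = {s2, s3, s5}
Sat(~full) = {s4, s6, s7}
E[(send & full) U ~full]: least fixpoint, start Z0 = Sat(~full) = {s4, s6, s7}, add states in Sat(send & full) with some successor in Z. Z1 = {s3, s4, s6, s7}; fixed.
Sat(E[(send & full) U ~full]) = {s3, s4, s6, s7}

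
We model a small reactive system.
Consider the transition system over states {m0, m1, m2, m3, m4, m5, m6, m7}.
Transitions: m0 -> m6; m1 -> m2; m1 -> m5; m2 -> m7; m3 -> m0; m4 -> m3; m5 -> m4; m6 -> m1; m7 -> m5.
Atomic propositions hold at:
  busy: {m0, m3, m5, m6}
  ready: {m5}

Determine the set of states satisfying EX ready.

{m1, m7}

Sat(EX ready) = {s : some successor in {m5}} = {m1, m7}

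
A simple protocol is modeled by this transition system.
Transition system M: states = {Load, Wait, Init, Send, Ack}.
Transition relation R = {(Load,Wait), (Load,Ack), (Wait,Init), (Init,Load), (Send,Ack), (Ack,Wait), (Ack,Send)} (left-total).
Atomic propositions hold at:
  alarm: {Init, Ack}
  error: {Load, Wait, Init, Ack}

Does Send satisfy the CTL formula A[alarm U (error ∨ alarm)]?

Sat(error ∨ alarm) = {Load, Wait, Init, Ack}
A[alarm U (error ∨ alarm)]: least fixpoint, start Z0 = Sat((error ∨ alarm)) = {Load, Wait, Init, Ack}, add states in Sat(alarm) with every successor in Z. Already a fixed point.
Sat(A[alarm U (error ∨ alarm)]) = {Load, Wait, Init, Ack}
Send ∉ Sat(A[alarm U (error ∨ alarm)]) = {Load, Wait, Init, Ack}, so the formula does not hold at Send.

No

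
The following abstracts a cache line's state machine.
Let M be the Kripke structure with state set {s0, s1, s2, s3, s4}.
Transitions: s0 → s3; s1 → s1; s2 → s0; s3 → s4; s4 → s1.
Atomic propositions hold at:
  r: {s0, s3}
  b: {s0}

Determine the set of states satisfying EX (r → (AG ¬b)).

Sat(¬b) = {s1, s2, s3, s4}
AG ¬b: greatest fixpoint, start Z0 = {s1, s2, s3, s4}, keep only states in Sat with every successor in Z. Z1 = {s1, s3, s4}; fixed.
Sat(AG ¬b) = {s1, s3, s4}
Sat(r → (AG ¬b)) = {s1, s2, s3, s4}
Sat(EX (r → (AG ¬b))) = {s : some successor in {s1, s2, s3, s4}} = {s0, s1, s3, s4}

{s0, s1, s3, s4}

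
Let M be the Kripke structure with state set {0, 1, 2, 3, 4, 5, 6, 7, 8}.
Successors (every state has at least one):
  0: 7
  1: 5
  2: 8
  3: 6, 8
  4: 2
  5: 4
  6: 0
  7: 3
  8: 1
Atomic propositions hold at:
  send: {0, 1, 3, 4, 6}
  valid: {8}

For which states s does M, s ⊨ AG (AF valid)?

AF valid: least fixpoint, start Z0 = {8}, add states with every successor in Z. Z1 = {2, 8}; Z2 = {2, 4, 8}; Z3 = {2, 4, 5, 8}; Z4 = {1, 2, 4, 5, 8}; fixed.
Sat(AF valid) = {1, 2, 4, 5, 8}
AG (AF valid): greatest fixpoint, start Z0 = {1, 2, 4, 5, 8}, keep only states in Sat with every successor in Z. Already a fixed point.
Sat(AG (AF valid)) = {1, 2, 4, 5, 8}

{1, 2, 4, 5, 8}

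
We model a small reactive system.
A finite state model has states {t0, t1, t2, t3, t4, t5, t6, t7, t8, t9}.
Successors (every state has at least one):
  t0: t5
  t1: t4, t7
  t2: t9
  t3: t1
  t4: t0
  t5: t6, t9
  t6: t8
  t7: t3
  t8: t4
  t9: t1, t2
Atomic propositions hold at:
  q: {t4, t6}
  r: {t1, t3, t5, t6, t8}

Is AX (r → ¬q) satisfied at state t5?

Sat(¬q) = {t0, t1, t2, t3, t5, t7, t8, t9}
Sat(r → ¬q) = {t0, t1, t2, t3, t4, t5, t7, t8, t9}
Sat(AX (r → ¬q)) = {s : every successor in {t0, t1, t2, t3, t4, t5, t7, t8, t9}} = {t0, t1, t2, t3, t4, t6, t7, t8, t9}
t5 ∉ Sat(AX (r → ¬q)) = {t0, t1, t2, t3, t4, t6, t7, t8, t9}, so the formula does not hold at t5.

No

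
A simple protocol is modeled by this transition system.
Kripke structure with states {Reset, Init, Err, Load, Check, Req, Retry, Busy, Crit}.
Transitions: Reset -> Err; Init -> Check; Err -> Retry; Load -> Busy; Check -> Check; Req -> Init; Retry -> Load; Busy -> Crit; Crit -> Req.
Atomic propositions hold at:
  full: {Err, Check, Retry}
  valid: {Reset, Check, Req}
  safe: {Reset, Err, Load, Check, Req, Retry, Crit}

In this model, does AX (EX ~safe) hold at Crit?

Sat(~safe) = {Init, Busy}
Sat(EX ~safe) = {s : some successor in {Init, Busy}} = {Load, Req}
Sat(AX (EX ~safe)) = {s : every successor in {Load, Req}} = {Retry, Crit}
Crit ∈ Sat(AX (EX ~safe)) = {Retry, Crit}, so the formula holds at Crit.

Yes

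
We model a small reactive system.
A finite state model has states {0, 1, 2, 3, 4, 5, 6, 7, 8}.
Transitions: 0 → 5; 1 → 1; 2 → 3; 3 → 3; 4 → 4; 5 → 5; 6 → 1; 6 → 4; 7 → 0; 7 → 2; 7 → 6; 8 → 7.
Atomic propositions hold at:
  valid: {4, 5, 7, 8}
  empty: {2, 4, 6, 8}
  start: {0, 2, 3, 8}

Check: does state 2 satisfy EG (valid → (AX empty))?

Yes

Sat(AX empty) = {s : every successor in {2, 4, 6, 8}} = {4}
Sat(valid → (AX empty)) = {0, 1, 2, 3, 4, 6}
EG (valid → (AX empty)): greatest fixpoint, start Z0 = {0, 1, 2, 3, 4, 6}, keep only states in Sat with some successor in Z. Z1 = {1, 2, 3, 4, 6}; fixed.
Sat(EG (valid → (AX empty))) = {1, 2, 3, 4, 6}
2 ∈ Sat(EG (valid → (AX empty))) = {1, 2, 3, 4, 6}, so the formula holds at 2.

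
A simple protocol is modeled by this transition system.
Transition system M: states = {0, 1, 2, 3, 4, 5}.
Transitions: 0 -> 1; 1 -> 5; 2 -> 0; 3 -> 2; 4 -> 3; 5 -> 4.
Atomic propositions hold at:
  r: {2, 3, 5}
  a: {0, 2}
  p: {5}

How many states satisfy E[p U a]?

E[p U a]: least fixpoint, start Z0 = Sat(a) = {0, 2}, add states in Sat(p) with some successor in Z. Already a fixed point.
Sat(E[p U a]) = {0, 2}
|Sat(E[p U a])| = |{0, 2}| = 2.

2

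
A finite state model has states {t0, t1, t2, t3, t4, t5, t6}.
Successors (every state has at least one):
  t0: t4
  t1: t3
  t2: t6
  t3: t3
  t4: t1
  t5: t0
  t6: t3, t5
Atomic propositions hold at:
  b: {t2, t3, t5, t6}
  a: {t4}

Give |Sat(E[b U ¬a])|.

Sat(¬a) = {t0, t1, t2, t3, t5, t6}
E[b U ¬a]: least fixpoint, start Z0 = Sat(¬a) = {t0, t1, t2, t3, t5, t6}, add states in Sat(b) with some successor in Z. Already a fixed point.
Sat(E[b U ¬a]) = {t0, t1, t2, t3, t5, t6}
|Sat(E[b U ¬a])| = |{t0, t1, t2, t3, t5, t6}| = 6.

6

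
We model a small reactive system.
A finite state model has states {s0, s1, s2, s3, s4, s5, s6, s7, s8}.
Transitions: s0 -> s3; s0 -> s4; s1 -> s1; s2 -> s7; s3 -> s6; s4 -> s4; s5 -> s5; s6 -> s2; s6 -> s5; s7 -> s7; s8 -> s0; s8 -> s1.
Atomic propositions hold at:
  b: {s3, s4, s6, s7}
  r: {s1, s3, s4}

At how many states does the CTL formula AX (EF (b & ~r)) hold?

3

Sat(~r) = {s0, s2, s5, s6, s7, s8}
Sat(b & ~r) = {s6, s7}
EF (b & ~r): least fixpoint, start Z0 = {s6, s7}, add states with some successor in Z. Z1 = {s2, s3, s6, s7}; Z2 = {s0, s2, s3, s6, s7}; Z3 = {s0, s2, s3, s6, s7, s8}; fixed.
Sat(EF (b & ~r)) = {s0, s2, s3, s6, s7, s8}
Sat(AX (EF (b & ~r))) = {s : every successor in {s0, s2, s3, s6, s7, s8}} = {s2, s3, s7}
|Sat(AX (EF (b & ~r)))| = |{s2, s3, s7}| = 3.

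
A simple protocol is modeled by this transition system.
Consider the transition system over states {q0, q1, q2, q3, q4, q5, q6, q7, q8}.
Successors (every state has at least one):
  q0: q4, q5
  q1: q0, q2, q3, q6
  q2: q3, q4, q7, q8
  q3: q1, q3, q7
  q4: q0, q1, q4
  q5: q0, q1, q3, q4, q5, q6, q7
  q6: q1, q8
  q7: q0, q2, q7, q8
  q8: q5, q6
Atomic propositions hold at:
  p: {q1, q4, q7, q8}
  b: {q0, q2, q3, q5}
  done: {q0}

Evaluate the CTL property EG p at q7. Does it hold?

EG p: greatest fixpoint, start Z0 = {q1, q4, q7, q8}, keep only states in Sat with some successor in Z. Z1 = {q4, q7}; fixed.
Sat(EG p) = {q4, q7}
q7 ∈ Sat(EG p) = {q4, q7}, so the formula holds at q7.

Yes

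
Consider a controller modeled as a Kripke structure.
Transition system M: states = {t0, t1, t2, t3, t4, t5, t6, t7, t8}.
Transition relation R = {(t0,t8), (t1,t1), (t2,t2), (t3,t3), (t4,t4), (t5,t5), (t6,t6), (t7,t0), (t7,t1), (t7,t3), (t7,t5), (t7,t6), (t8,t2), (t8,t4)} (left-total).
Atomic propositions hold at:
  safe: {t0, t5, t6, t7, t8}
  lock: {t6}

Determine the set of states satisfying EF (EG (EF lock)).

{t6, t7}

EF lock: least fixpoint, start Z0 = {t6}, add states with some successor in Z. Z1 = {t6, t7}; fixed.
Sat(EF lock) = {t6, t7}
EG (EF lock): greatest fixpoint, start Z0 = {t6, t7}, keep only states in Sat with some successor in Z. Already a fixed point.
Sat(EG (EF lock)) = {t6, t7}
EF (EG (EF lock)): least fixpoint, start Z0 = {t6, t7}, add states with some successor in Z. Already a fixed point.
Sat(EF (EG (EF lock))) = {t6, t7}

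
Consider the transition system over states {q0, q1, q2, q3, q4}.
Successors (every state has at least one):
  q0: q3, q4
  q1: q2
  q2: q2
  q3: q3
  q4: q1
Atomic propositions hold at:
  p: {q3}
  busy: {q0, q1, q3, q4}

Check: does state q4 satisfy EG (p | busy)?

Sat(p | busy) = {q0, q1, q3, q4}
EG (p | busy): greatest fixpoint, start Z0 = {q0, q1, q3, q4}, keep only states in Sat with some successor in Z. Z1 = {q0, q3, q4}; Z2 = {q0, q3}; fixed.
Sat(EG (p | busy)) = {q0, q3}
q4 ∉ Sat(EG (p | busy)) = {q0, q3}, so the formula does not hold at q4.

No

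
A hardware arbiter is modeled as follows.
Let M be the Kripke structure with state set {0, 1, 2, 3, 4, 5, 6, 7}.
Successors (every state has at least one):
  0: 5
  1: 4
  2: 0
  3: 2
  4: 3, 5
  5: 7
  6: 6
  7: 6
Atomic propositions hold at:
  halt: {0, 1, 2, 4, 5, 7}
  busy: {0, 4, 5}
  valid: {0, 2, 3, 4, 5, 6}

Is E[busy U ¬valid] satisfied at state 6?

Sat(¬valid) = {1, 7}
E[busy U ¬valid]: least fixpoint, start Z0 = Sat(¬valid) = {1, 7}, add states in Sat(busy) with some successor in Z. Z1 = {1, 5, 7}; Z2 = {0, 1, 4, 5, 7}; fixed.
Sat(E[busy U ¬valid]) = {0, 1, 4, 5, 7}
6 ∉ Sat(E[busy U ¬valid]) = {0, 1, 4, 5, 7}, so the formula does not hold at 6.

No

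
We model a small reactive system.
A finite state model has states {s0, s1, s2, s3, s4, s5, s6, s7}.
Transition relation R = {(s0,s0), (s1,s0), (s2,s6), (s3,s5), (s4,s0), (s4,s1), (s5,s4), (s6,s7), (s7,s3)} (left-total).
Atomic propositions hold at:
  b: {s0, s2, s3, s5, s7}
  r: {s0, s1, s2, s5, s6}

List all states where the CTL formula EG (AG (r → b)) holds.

Sat(r → b) = {s0, s2, s3, s4, s5, s7}
AG (r → b): greatest fixpoint, start Z0 = {s0, s2, s3, s4, s5, s7}, keep only states in Sat with every successor in Z. Z1 = {s0, s3, s5, s7}; Z2 = {s0, s3, s7}; Z3 = {s0, s7}; Z4 = {s0}; fixed.
Sat(AG (r → b)) = {s0}
EG (AG (r → b)): greatest fixpoint, start Z0 = {s0}, keep only states in Sat with some successor in Z. Already a fixed point.
Sat(EG (AG (r → b))) = {s0}

{s0}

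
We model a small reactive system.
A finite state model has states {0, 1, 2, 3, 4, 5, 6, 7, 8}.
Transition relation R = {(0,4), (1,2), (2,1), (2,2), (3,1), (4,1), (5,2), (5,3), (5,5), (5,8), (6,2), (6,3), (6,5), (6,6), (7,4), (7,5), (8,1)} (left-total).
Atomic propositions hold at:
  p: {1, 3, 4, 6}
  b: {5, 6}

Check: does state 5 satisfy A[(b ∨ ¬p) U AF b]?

Yes

Sat(¬p) = {0, 2, 5, 7, 8}
Sat(b ∨ ¬p) = {0, 2, 5, 6, 7, 8}
AF b: least fixpoint, start Z0 = {5, 6}, add states with every successor in Z. Already a fixed point.
Sat(AF b) = {5, 6}
A[(b ∨ ¬p) U AF b]: least fixpoint, start Z0 = Sat(AF b) = {5, 6}, add states in Sat(b ∨ ¬p) with every successor in Z. Already a fixed point.
Sat(A[(b ∨ ¬p) U AF b]) = {5, 6}
5 ∈ Sat(A[(b ∨ ¬p) U AF b]) = {5, 6}, so the formula holds at 5.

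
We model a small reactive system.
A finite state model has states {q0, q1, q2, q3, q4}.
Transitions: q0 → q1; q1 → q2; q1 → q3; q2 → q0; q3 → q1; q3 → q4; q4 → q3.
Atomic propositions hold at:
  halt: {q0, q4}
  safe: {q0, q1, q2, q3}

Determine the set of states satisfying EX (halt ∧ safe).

{q2}

Sat(halt ∧ safe) = {q0}
Sat(EX (halt ∧ safe)) = {s : some successor in {q0}} = {q2}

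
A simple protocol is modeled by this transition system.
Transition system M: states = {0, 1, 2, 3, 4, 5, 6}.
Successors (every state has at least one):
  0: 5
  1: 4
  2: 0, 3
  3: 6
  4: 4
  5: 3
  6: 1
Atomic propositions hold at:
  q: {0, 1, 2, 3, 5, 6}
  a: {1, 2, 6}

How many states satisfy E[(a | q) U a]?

Sat(a | q) = {0, 1, 2, 3, 5, 6}
E[(a | q) U a]: least fixpoint, start Z0 = Sat(a) = {1, 2, 6}, add states in Sat(a | q) with some successor in Z. Z1 = {1, 2, 3, 6}; Z2 = {1, 2, 3, 5, 6}; Z3 = {0, 1, 2, 3, 5, 6}; fixed.
Sat(E[(a | q) U a]) = {0, 1, 2, 3, 5, 6}
|Sat(E[(a | q) U a])| = |{0, 1, 2, 3, 5, 6}| = 6.

6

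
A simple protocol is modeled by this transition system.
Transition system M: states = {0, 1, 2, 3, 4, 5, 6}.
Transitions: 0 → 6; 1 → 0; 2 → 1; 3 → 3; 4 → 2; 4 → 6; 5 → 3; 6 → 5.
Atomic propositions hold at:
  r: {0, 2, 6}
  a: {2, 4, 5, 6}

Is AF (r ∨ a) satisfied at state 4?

Yes

Sat(r ∨ a) = {0, 2, 4, 5, 6}
AF (r ∨ a): least fixpoint, start Z0 = {0, 2, 4, 5, 6}, add states with every successor in Z. Z1 = {0, 1, 2, 4, 5, 6}; fixed.
Sat(AF (r ∨ a)) = {0, 1, 2, 4, 5, 6}
4 ∈ Sat(AF (r ∨ a)) = {0, 1, 2, 4, 5, 6}, so the formula holds at 4.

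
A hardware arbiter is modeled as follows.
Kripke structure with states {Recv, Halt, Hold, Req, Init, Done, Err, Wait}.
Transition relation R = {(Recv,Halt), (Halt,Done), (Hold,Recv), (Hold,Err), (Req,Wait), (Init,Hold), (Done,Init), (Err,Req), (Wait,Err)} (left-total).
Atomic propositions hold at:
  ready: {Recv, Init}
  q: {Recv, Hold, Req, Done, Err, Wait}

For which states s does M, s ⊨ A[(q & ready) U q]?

{Recv, Hold, Req, Done, Err, Wait}

Sat(q & ready) = {Recv}
A[(q & ready) U q]: least fixpoint, start Z0 = Sat(q) = {Recv, Hold, Req, Done, Err, Wait}, add states in Sat(q & ready) with every successor in Z. Already a fixed point.
Sat(A[(q & ready) U q]) = {Recv, Hold, Req, Done, Err, Wait}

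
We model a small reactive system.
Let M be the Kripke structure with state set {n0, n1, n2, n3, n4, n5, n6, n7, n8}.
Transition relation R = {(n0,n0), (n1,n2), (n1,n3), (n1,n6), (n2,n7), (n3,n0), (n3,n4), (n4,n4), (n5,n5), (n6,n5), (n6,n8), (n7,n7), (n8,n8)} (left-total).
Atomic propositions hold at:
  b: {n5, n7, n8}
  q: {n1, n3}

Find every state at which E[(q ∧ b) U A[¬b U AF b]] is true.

{n2, n5, n6, n7, n8}

Sat(q ∧ b) = ∅
Sat(¬b) = {n0, n1, n2, n3, n4, n6}
AF b: least fixpoint, start Z0 = {n5, n7, n8}, add states with every successor in Z. Z1 = {n2, n5, n6, n7, n8}; fixed.
Sat(AF b) = {n2, n5, n6, n7, n8}
A[¬b U AF b]: least fixpoint, start Z0 = Sat(AF b) = {n2, n5, n6, n7, n8}, add states in Sat(¬b) with every successor in Z. Already a fixed point.
Sat(A[¬b U AF b]) = {n2, n5, n6, n7, n8}
E[(q ∧ b) U A[¬b U AF b]]: least fixpoint, start Z0 = Sat(A[¬b U AF b]) = {n2, n5, n6, n7, n8}, add states in Sat(q ∧ b) with some successor in Z. Already a fixed point.
Sat(E[(q ∧ b) U A[¬b U AF b]]) = {n2, n5, n6, n7, n8}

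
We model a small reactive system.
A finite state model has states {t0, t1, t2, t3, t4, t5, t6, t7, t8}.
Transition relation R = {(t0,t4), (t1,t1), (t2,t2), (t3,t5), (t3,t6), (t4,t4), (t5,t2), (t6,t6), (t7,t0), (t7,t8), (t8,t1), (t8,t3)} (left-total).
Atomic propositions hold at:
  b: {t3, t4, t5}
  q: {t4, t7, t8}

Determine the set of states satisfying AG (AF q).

{t0, t4}

AF q: least fixpoint, start Z0 = {t4, t7, t8}, add states with every successor in Z. Z1 = {t0, t4, t7, t8}; fixed.
Sat(AF q) = {t0, t4, t7, t8}
AG (AF q): greatest fixpoint, start Z0 = {t0, t4, t7, t8}, keep only states in Sat with every successor in Z. Z1 = {t0, t4, t7}; Z2 = {t0, t4}; fixed.
Sat(AG (AF q)) = {t0, t4}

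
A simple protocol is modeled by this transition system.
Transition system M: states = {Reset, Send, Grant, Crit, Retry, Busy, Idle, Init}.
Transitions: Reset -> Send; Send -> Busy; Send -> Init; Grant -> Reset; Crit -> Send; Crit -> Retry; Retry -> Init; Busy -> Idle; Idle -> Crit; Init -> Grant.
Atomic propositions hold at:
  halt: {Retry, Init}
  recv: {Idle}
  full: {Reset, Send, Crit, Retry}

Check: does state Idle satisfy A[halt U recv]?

Yes

A[halt U recv]: least fixpoint, start Z0 = Sat(recv) = {Idle}, add states in Sat(halt) with every successor in Z. Already a fixed point.
Sat(A[halt U recv]) = {Idle}
Idle ∈ Sat(A[halt U recv]) = {Idle}, so the formula holds at Idle.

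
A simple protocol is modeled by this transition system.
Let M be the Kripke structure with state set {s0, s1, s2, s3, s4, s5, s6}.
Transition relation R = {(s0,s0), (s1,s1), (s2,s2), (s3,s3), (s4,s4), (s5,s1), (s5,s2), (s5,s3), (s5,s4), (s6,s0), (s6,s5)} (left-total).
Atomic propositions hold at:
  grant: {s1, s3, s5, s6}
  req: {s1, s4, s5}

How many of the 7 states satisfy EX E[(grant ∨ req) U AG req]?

Sat(grant ∨ req) = {s1, s3, s4, s5, s6}
AG req: greatest fixpoint, start Z0 = {s1, s4, s5}, keep only states in Sat with every successor in Z. Z1 = {s1, s4}; fixed.
Sat(AG req) = {s1, s4}
E[(grant ∨ req) U AG req]: least fixpoint, start Z0 = Sat(AG req) = {s1, s4}, add states in Sat(grant ∨ req) with some successor in Z. Z1 = {s1, s4, s5}; Z2 = {s1, s4, s5, s6}; fixed.
Sat(E[(grant ∨ req) U AG req]) = {s1, s4, s5, s6}
Sat(EX E[(grant ∨ req) U AG req]) = {s : some successor in {s1, s4, s5, s6}} = {s1, s4, s5, s6}
|Sat(EX E[(grant ∨ req) U AG req])| = |{s1, s4, s5, s6}| = 4.

4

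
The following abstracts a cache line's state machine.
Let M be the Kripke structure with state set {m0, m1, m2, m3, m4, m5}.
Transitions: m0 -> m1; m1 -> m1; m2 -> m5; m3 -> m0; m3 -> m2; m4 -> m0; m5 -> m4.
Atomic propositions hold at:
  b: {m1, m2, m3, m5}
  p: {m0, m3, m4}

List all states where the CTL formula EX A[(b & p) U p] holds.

Sat(b & p) = {m3}
A[(b & p) U p]: least fixpoint, start Z0 = Sat(p) = {m0, m3, m4}, add states in Sat(b & p) with every successor in Z. Already a fixed point.
Sat(A[(b & p) U p]) = {m0, m3, m4}
Sat(EX A[(b & p) U p]) = {s : some successor in {m0, m3, m4}} = {m3, m4, m5}

{m3, m4, m5}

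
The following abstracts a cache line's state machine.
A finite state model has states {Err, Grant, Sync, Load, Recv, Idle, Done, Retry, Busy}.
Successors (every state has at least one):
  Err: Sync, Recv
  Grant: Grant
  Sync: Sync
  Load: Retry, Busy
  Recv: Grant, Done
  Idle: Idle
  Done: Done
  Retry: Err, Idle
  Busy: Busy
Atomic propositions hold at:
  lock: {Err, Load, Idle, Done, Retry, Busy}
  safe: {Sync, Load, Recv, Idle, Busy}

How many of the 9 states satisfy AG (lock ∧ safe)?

2

Sat(lock ∧ safe) = {Load, Idle, Busy}
AG (lock ∧ safe): greatest fixpoint, start Z0 = {Load, Idle, Busy}, keep only states in Sat with every successor in Z. Z1 = {Idle, Busy}; fixed.
Sat(AG (lock ∧ safe)) = {Idle, Busy}
|Sat(AG (lock ∧ safe))| = |{Idle, Busy}| = 2.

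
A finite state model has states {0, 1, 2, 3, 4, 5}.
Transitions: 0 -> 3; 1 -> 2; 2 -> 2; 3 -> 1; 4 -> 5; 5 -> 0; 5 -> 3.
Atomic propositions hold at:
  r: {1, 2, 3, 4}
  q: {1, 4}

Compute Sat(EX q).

Sat(EX q) = {s : some successor in {1, 4}} = {3}

{3}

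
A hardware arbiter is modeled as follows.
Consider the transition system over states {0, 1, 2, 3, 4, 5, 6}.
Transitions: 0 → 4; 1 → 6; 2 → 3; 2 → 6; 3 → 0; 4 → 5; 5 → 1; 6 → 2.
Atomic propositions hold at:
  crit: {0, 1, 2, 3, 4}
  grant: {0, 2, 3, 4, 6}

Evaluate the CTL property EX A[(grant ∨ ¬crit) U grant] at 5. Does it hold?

Sat(¬crit) = {5, 6}
Sat(grant ∨ ¬crit) = {0, 2, 3, 4, 5, 6}
A[(grant ∨ ¬crit) U grant]: least fixpoint, start Z0 = Sat(grant) = {0, 2, 3, 4, 6}, add states in Sat(grant ∨ ¬crit) with every successor in Z. Already a fixed point.
Sat(A[(grant ∨ ¬crit) U grant]) = {0, 2, 3, 4, 6}
Sat(EX A[(grant ∨ ¬crit) U grant]) = {s : some successor in {0, 2, 3, 4, 6}} = {0, 1, 2, 3, 6}
5 ∉ Sat(EX A[(grant ∨ ¬crit) U grant]) = {0, 1, 2, 3, 6}, so the formula does not hold at 5.

No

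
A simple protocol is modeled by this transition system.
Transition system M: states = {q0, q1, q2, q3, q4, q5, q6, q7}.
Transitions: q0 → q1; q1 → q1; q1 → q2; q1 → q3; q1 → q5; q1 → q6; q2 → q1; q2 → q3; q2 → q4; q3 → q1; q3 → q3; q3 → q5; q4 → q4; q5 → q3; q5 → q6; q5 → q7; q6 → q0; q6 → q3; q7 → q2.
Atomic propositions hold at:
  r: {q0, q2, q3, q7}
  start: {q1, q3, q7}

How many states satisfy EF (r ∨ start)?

7

Sat(r ∨ start) = {q0, q1, q2, q3, q7}
EF (r ∨ start): least fixpoint, start Z0 = {q0, q1, q2, q3, q7}, add states with some successor in Z. Z1 = {q0, q1, q2, q3, q5, q6, q7}; fixed.
Sat(EF (r ∨ start)) = {q0, q1, q2, q3, q5, q6, q7}
|Sat(EF (r ∨ start))| = |{q0, q1, q2, q3, q5, q6, q7}| = 7.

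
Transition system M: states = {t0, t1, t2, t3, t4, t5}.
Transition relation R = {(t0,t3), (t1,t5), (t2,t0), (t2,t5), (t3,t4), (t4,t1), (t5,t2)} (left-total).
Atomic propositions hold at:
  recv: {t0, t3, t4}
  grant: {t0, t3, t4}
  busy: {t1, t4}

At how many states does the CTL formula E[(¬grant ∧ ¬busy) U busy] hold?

Sat(¬grant) = {t1, t2, t5}
Sat(¬busy) = {t0, t2, t3, t5}
Sat(¬grant ∧ ¬busy) = {t2, t5}
E[(¬grant ∧ ¬busy) U busy]: least fixpoint, start Z0 = Sat(busy) = {t1, t4}, add states in Sat(¬grant ∧ ¬busy) with some successor in Z. Already a fixed point.
Sat(E[(¬grant ∧ ¬busy) U busy]) = {t1, t4}
|Sat(E[(¬grant ∧ ¬busy) U busy])| = |{t1, t4}| = 2.

2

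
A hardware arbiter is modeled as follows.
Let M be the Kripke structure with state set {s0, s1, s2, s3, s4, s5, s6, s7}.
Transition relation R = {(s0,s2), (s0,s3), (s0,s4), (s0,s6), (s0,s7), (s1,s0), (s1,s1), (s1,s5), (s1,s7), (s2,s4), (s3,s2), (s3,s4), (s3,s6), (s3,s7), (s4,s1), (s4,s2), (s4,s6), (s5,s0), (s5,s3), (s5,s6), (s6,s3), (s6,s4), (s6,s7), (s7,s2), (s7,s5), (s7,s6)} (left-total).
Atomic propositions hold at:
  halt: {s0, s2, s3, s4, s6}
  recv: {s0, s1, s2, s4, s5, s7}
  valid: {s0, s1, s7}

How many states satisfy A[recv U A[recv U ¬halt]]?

3

Sat(¬halt) = {s1, s5, s7}
A[recv U ¬halt]: least fixpoint, start Z0 = Sat(¬halt) = {s1, s5, s7}, add states in Sat(recv) with every successor in Z. Already a fixed point.
Sat(A[recv U ¬halt]) = {s1, s5, s7}
A[recv U A[recv U ¬halt]]: least fixpoint, start Z0 = Sat(A[recv U ¬halt]) = {s1, s5, s7}, add states in Sat(recv) with every successor in Z. Already a fixed point.
Sat(A[recv U A[recv U ¬halt]]) = {s1, s5, s7}
|Sat(A[recv U A[recv U ¬halt]])| = |{s1, s5, s7}| = 3.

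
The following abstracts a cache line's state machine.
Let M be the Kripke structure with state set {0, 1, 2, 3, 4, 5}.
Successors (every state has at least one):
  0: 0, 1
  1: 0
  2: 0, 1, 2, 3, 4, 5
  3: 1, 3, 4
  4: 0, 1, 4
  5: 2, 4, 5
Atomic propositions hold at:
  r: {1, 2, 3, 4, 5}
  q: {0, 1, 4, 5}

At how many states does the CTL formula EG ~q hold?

Sat(~q) = {2, 3}
EG ~q: greatest fixpoint, start Z0 = {2, 3}, keep only states in Sat with some successor in Z. Already a fixed point.
Sat(EG ~q) = {2, 3}
|Sat(EG ~q)| = |{2, 3}| = 2.

2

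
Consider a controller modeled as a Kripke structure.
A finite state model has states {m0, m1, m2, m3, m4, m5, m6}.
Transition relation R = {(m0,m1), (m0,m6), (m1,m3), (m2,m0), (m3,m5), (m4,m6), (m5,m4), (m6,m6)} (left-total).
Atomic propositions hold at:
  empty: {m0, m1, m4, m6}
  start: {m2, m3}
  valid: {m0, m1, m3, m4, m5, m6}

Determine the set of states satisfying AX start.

{m1}

Sat(AX start) = {s : every successor in {m2, m3}} = {m1}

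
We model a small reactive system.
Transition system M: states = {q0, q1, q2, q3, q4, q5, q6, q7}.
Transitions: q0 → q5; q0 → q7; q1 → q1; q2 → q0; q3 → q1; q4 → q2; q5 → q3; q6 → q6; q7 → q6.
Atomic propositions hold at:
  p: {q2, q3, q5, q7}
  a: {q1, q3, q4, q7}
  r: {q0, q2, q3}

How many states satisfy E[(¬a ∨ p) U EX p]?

Sat(¬a) = {q0, q2, q5, q6}
Sat(¬a ∨ p) = {q0, q2, q3, q5, q6, q7}
Sat(EX p) = {s : some successor in {q2, q3, q5, q7}} = {q0, q4, q5}
E[(¬a ∨ p) U EX p]: least fixpoint, start Z0 = Sat(EX p) = {q0, q4, q5}, add states in Sat(¬a ∨ p) with some successor in Z. Z1 = {q0, q2, q4, q5}; fixed.
Sat(E[(¬a ∨ p) U EX p]) = {q0, q2, q4, q5}
|Sat(E[(¬a ∨ p) U EX p])| = |{q0, q2, q4, q5}| = 4.

4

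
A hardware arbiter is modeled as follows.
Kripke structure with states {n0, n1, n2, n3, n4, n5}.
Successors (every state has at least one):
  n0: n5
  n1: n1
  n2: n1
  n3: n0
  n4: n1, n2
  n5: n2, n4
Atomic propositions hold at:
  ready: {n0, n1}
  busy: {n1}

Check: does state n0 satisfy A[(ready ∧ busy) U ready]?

Yes

Sat(ready ∧ busy) = {n1}
A[(ready ∧ busy) U ready]: least fixpoint, start Z0 = Sat(ready) = {n0, n1}, add states in Sat(ready ∧ busy) with every successor in Z. Already a fixed point.
Sat(A[(ready ∧ busy) U ready]) = {n0, n1}
n0 ∈ Sat(A[(ready ∧ busy) U ready]) = {n0, n1}, so the formula holds at n0.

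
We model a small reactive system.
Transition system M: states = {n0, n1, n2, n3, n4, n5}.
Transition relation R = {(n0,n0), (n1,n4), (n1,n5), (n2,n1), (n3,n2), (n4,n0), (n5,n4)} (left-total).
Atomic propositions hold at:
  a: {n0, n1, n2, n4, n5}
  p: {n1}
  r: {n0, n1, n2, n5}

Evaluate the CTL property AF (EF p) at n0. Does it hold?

EF p: least fixpoint, start Z0 = {n1}, add states with some successor in Z. Z1 = {n1, n2}; Z2 = {n1, n2, n3}; fixed.
Sat(EF p) = {n1, n2, n3}
AF (EF p): least fixpoint, start Z0 = {n1, n2, n3}, add states with every successor in Z. Already a fixed point.
Sat(AF (EF p)) = {n1, n2, n3}
n0 ∉ Sat(AF (EF p)) = {n1, n2, n3}, so the formula does not hold at n0.

No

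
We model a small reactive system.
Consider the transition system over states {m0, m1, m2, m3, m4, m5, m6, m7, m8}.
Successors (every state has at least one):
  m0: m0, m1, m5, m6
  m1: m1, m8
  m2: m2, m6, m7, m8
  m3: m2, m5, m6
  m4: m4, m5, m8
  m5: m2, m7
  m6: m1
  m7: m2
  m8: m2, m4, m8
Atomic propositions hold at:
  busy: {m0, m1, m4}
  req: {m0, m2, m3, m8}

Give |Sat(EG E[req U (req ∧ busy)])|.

Sat(req ∧ busy) = {m0}
E[req U (req ∧ busy)]: least fixpoint, start Z0 = Sat((req ∧ busy)) = {m0}, add states in Sat(req) with some successor in Z. Already a fixed point.
Sat(E[req U (req ∧ busy)]) = {m0}
EG E[req U (req ∧ busy)]: greatest fixpoint, start Z0 = {m0}, keep only states in Sat with some successor in Z. Already a fixed point.
Sat(EG E[req U (req ∧ busy)]) = {m0}
|Sat(EG E[req U (req ∧ busy)])| = |{m0}| = 1.

1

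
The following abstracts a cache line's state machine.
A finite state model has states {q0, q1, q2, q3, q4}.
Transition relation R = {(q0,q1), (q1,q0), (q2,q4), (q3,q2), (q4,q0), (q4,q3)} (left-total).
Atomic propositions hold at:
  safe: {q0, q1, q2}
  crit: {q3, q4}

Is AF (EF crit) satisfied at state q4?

Yes

EF crit: least fixpoint, start Z0 = {q3, q4}, add states with some successor in Z. Z1 = {q2, q3, q4}; fixed.
Sat(EF crit) = {q2, q3, q4}
AF (EF crit): least fixpoint, start Z0 = {q2, q3, q4}, add states with every successor in Z. Already a fixed point.
Sat(AF (EF crit)) = {q2, q3, q4}
q4 ∈ Sat(AF (EF crit)) = {q2, q3, q4}, so the formula holds at q4.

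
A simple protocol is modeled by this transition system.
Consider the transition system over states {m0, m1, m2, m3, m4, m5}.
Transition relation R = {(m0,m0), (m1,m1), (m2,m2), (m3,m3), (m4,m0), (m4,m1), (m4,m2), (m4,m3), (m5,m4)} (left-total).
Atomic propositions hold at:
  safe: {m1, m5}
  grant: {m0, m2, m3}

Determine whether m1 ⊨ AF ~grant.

Sat(~grant) = {m1, m4, m5}
AF ~grant: least fixpoint, start Z0 = {m1, m4, m5}, add states with every successor in Z. Already a fixed point.
Sat(AF ~grant) = {m1, m4, m5}
m1 ∈ Sat(AF ~grant) = {m1, m4, m5}, so the formula holds at m1.

Yes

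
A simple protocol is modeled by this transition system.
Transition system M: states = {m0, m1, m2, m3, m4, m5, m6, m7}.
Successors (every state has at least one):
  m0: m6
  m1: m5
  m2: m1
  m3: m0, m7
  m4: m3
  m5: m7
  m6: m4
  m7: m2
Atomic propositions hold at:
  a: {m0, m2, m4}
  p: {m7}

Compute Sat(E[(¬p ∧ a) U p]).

Sat(¬p) = {m0, m1, m2, m3, m4, m5, m6}
Sat(¬p ∧ a) = {m0, m2, m4}
E[(¬p ∧ a) U p]: least fixpoint, start Z0 = Sat(p) = {m7}, add states in Sat(¬p ∧ a) with some successor in Z. Already a fixed point.
Sat(E[(¬p ∧ a) U p]) = {m7}

{m7}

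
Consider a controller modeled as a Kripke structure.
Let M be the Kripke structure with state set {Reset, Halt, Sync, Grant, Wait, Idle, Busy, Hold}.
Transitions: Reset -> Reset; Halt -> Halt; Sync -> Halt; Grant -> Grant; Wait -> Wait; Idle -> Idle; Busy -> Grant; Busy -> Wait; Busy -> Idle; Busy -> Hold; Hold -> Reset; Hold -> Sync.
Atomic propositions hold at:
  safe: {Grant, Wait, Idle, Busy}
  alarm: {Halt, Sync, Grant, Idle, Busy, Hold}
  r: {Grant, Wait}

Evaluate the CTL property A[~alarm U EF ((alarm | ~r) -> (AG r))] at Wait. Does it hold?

Sat(~alarm) = {Reset, Wait}
Sat(~r) = {Reset, Halt, Sync, Idle, Busy, Hold}
Sat(alarm | ~r) = {Reset, Halt, Sync, Grant, Idle, Busy, Hold}
AG r: greatest fixpoint, start Z0 = {Grant, Wait}, keep only states in Sat with every successor in Z. Already a fixed point.
Sat(AG r) = {Grant, Wait}
Sat((alarm | ~r) -> (AG r)) = {Grant, Wait}
EF ((alarm | ~r) -> (AG r)): least fixpoint, start Z0 = {Grant, Wait}, add states with some successor in Z. Z1 = {Grant, Wait, Busy}; fixed.
Sat(EF ((alarm | ~r) -> (AG r))) = {Grant, Wait, Busy}
A[~alarm U EF ((alarm | ~r) -> (AG r))]: least fixpoint, start Z0 = Sat(EF ((alarm | ~r) -> (AG r))) = {Grant, Wait, Busy}, add states in Sat(~alarm) with every successor in Z. Already a fixed point.
Sat(A[~alarm U EF ((alarm | ~r) -> (AG r))]) = {Grant, Wait, Busy}
Wait ∈ Sat(A[~alarm U EF ((alarm | ~r) -> (AG r))]) = {Grant, Wait, Busy}, so the formula holds at Wait.

Yes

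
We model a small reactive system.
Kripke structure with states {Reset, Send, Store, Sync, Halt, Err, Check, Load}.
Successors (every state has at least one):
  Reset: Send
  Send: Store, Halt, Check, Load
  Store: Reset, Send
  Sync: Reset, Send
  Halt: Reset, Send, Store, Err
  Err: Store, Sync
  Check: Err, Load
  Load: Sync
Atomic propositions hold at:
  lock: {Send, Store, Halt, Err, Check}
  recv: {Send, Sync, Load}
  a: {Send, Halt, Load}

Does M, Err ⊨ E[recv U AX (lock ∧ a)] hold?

Sat(lock ∧ a) = {Send, Halt}
Sat(AX (lock ∧ a)) = {s : every successor in {Send, Halt}} = {Reset}
E[recv U AX (lock ∧ a)]: least fixpoint, start Z0 = Sat(AX (lock ∧ a)) = {Reset}, add states in Sat(recv) with some successor in Z. Z1 = {Reset, Sync}; Z2 = {Reset, Sync, Load}; Z3 = {Reset, Send, Sync, Load}; fixed.
Sat(E[recv U AX (lock ∧ a)]) = {Reset, Send, Sync, Load}
Err ∉ Sat(E[recv U AX (lock ∧ a)]) = {Reset, Send, Sync, Load}, so the formula does not hold at Err.

No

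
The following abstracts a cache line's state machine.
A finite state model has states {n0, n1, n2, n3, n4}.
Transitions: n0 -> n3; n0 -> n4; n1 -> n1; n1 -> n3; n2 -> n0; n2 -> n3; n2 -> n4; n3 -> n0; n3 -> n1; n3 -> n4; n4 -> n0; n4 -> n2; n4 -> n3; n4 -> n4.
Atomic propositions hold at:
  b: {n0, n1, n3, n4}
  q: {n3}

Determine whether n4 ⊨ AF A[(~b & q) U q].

No

Sat(~b) = {n2}
Sat(~b & q) = ∅
A[(~b & q) U q]: least fixpoint, start Z0 = Sat(q) = {n3}, add states in Sat(~b & q) with every successor in Z. Already a fixed point.
Sat(A[(~b & q) U q]) = {n3}
AF A[(~b & q) U q]: least fixpoint, start Z0 = {n3}, add states with every successor in Z. Already a fixed point.
Sat(AF A[(~b & q) U q]) = {n3}
n4 ∉ Sat(AF A[(~b & q) U q]) = {n3}, so the formula does not hold at n4.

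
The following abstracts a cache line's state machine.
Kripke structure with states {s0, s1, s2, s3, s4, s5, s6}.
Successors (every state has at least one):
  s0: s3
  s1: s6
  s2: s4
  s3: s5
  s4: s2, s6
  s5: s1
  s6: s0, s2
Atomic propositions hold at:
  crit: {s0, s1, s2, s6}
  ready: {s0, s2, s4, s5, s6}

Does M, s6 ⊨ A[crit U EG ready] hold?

Yes

EG ready: greatest fixpoint, start Z0 = {s0, s2, s4, s5, s6}, keep only states in Sat with some successor in Z. Z1 = {s2, s4, s6}; fixed.
Sat(EG ready) = {s2, s4, s6}
A[crit U EG ready]: least fixpoint, start Z0 = Sat(EG ready) = {s2, s4, s6}, add states in Sat(crit) with every successor in Z. Z1 = {s1, s2, s4, s6}; fixed.
Sat(A[crit U EG ready]) = {s1, s2, s4, s6}
s6 ∈ Sat(A[crit U EG ready]) = {s1, s2, s4, s6}, so the formula holds at s6.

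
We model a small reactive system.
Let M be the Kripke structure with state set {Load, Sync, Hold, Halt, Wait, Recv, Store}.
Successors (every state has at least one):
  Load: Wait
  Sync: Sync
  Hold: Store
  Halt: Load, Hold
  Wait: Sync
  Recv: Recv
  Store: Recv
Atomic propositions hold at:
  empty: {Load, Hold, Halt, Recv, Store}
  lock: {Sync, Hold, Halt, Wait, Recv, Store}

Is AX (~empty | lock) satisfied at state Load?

Sat(~empty) = {Sync, Wait}
Sat(~empty | lock) = {Sync, Hold, Halt, Wait, Recv, Store}
Sat(AX (~empty | lock)) = {s : every successor in {Sync, Hold, Halt, Wait, Recv, Store}} = {Load, Sync, Hold, Wait, Recv, Store}
Load ∈ Sat(AX (~empty | lock)) = {Load, Sync, Hold, Wait, Recv, Store}, so the formula holds at Load.

Yes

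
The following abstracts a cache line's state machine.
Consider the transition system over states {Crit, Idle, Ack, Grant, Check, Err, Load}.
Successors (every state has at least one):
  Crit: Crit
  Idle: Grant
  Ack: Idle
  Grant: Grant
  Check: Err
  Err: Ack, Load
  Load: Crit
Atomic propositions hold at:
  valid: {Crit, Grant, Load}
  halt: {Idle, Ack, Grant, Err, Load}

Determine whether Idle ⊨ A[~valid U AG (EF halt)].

Yes

Sat(~valid) = {Idle, Ack, Check, Err}
EF halt: least fixpoint, start Z0 = {Idle, Ack, Grant, Err, Load}, add states with some successor in Z. Z1 = {Idle, Ack, Grant, Check, Err, Load}; fixed.
Sat(EF halt) = {Idle, Ack, Grant, Check, Err, Load}
AG (EF halt): greatest fixpoint, start Z0 = {Idle, Ack, Grant, Check, Err, Load}, keep only states in Sat with every successor in Z. Z1 = {Idle, Ack, Grant, Check, Err}; Z2 = {Idle, Ack, Grant, Check}; Z3 = {Idle, Ack, Grant}; fixed.
Sat(AG (EF halt)) = {Idle, Ack, Grant}
A[~valid U AG (EF halt)]: least fixpoint, start Z0 = Sat(AG (EF halt)) = {Idle, Ack, Grant}, add states in Sat(~valid) with every successor in Z. Already a fixed point.
Sat(A[~valid U AG (EF halt)]) = {Idle, Ack, Grant}
Idle ∈ Sat(A[~valid U AG (EF halt)]) = {Idle, Ack, Grant}, so the formula holds at Idle.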